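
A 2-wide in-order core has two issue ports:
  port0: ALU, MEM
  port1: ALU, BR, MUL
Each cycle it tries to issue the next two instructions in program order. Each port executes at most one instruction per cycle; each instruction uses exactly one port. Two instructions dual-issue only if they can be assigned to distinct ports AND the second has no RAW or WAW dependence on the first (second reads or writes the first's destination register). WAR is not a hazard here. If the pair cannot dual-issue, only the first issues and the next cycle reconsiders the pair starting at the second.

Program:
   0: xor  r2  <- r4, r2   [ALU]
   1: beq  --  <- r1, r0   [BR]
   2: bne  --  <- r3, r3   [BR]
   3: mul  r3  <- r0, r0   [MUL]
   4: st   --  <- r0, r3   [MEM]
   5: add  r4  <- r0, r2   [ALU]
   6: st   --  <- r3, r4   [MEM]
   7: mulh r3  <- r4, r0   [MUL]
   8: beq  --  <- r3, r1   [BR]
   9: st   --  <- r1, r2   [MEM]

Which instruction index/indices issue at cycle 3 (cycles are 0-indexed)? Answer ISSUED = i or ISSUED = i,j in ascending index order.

  cy0 -> i0+i1 (xor beq) dual
  cy1 -> i2 (bne) no-port BR/MUL
  cy2 -> i3 (mul) RAW r3
  cy3 -> i4+i5 (st add) dual
  cy4 -> i6+i7 (st mulh) dual
  cy5 -> i8+i9 (beq st) dual

ISSUED = 4,5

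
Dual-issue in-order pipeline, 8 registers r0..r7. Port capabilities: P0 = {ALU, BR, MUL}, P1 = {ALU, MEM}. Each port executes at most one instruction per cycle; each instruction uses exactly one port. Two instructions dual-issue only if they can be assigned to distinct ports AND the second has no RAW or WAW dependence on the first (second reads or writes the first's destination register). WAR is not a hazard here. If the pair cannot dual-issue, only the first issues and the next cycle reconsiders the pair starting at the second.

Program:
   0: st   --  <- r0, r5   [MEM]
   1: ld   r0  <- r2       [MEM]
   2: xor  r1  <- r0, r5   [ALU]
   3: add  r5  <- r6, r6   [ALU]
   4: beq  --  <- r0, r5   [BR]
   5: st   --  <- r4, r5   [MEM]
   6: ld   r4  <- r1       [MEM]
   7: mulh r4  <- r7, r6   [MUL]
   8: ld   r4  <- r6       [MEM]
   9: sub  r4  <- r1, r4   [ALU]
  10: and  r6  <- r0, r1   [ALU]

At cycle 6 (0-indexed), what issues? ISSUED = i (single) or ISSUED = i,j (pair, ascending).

ISSUED = 8

0. st @i0  | no-port MEM/MEM
1. ld @i1  | RAW r0
2. xor/add @i2+i3  | dual
3. beq/st @i4+i5  | dual
4. ld @i6  | WAW r4
5. mulh @i7  | WAW r4
6. ld @i8  | RAW+WAW r4
7. sub/and @i9+i10  | dual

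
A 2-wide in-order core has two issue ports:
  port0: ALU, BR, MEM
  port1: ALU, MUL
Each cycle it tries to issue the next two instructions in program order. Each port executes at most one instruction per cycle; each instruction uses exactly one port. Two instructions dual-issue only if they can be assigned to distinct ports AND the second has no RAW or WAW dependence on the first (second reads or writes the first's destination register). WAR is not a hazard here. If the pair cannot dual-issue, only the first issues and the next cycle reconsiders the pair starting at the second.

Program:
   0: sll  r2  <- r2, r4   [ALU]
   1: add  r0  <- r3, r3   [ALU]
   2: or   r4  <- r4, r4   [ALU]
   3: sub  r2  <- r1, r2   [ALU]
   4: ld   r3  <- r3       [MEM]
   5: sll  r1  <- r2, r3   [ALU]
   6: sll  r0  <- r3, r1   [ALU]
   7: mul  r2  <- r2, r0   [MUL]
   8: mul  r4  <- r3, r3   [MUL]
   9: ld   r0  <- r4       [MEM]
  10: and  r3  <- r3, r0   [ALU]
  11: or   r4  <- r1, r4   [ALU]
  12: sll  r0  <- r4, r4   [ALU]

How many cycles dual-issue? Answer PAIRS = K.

PAIRS = 3

0. sll add @i0/i1  | 2-wide
1. or sub @i2/i3  | 2-wide
2. ld @i4  | RAW r3
3. sll @i5  | RAW r1
4. sll @i6  | RAW r0
5. mul @i7  | no-port MUL/MUL
6. mul @i8  | RAW r4
7. ld @i9  | RAW r0
8. and or @i10/i11  | 2-wide
9. sll @i12  | tail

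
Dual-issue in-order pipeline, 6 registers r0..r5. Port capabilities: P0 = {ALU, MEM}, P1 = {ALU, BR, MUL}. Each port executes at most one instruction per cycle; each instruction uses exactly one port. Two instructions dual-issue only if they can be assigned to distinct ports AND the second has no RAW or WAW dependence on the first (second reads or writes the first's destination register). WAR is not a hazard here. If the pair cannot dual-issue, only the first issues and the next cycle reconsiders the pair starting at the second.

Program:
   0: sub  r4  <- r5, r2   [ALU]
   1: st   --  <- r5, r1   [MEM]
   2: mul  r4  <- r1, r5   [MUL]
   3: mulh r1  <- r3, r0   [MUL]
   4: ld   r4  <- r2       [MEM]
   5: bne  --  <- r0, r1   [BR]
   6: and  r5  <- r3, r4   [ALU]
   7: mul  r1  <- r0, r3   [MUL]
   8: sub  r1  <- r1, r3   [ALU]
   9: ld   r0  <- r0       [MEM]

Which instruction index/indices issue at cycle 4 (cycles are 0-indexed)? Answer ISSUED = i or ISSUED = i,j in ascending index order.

ISSUED = 7

c0: i0/i1 sub+st  2-wide
c1: i2 mul  no-port MUL/MUL
c2: i3/i4 mulh+ld  2-wide
c3: i5/i6 bne+and  2-wide
c4: i7 mul  RAW+WAW r1
c5: i8/i9 sub+ld  2-wide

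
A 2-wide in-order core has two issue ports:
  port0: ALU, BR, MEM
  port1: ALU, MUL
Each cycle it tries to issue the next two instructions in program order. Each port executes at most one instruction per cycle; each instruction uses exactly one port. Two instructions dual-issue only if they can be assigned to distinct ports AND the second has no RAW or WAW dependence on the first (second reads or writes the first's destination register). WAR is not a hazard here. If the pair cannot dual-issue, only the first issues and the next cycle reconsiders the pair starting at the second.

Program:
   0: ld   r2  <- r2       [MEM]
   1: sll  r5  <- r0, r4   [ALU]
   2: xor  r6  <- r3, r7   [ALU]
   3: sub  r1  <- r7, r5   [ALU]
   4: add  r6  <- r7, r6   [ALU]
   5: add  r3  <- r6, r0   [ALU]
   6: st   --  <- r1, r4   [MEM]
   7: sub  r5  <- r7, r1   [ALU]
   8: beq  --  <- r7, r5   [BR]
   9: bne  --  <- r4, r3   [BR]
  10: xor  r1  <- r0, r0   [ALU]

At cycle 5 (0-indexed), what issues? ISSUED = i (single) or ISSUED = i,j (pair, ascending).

ISSUED = 8

  cy0 -> i0,i1 (ld/sll) 2-wide
  cy1 -> i2,i3 (xor/sub) 2-wide
  cy2 -> i4 (add) RAW r6
  cy3 -> i5,i6 (add/st) 2-wide
  cy4 -> i7 (sub) RAW r5
  cy5 -> i8 (beq) no-port BR/BR
  cy6 -> i9,i10 (bne/xor) 2-wide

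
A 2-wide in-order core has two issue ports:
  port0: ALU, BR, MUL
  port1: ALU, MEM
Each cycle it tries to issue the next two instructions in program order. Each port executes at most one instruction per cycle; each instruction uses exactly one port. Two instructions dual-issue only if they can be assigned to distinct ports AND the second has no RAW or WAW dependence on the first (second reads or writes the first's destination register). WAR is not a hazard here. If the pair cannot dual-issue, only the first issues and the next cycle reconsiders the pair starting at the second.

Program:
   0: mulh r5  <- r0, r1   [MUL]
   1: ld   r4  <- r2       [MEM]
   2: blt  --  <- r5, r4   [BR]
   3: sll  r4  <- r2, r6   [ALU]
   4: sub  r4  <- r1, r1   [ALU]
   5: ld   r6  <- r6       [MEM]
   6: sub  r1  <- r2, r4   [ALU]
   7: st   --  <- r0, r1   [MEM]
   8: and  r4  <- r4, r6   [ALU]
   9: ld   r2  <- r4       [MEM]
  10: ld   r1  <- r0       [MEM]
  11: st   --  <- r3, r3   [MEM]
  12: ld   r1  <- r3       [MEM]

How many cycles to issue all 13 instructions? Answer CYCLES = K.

  cy0 -> i0+i1 (mulh.MUL+ld.MEM) dual
  cy1 -> i2+i3 (blt.BR+sll.ALU) dual
  cy2 -> i4+i5 (sub.ALU+ld.MEM) dual
  cy3 -> i6 (sub.ALU) RAW r1
  cy4 -> i7+i8 (st.MEM+and.ALU) dual
  cy5 -> i9 (ld.MEM) no-port MEM/MEM
  cy6 -> i10 (ld.MEM) no-port MEM/MEM
  cy7 -> i11 (st.MEM) no-port MEM/MEM
  cy8 -> i12 (ld.MEM) tail

CYCLES = 9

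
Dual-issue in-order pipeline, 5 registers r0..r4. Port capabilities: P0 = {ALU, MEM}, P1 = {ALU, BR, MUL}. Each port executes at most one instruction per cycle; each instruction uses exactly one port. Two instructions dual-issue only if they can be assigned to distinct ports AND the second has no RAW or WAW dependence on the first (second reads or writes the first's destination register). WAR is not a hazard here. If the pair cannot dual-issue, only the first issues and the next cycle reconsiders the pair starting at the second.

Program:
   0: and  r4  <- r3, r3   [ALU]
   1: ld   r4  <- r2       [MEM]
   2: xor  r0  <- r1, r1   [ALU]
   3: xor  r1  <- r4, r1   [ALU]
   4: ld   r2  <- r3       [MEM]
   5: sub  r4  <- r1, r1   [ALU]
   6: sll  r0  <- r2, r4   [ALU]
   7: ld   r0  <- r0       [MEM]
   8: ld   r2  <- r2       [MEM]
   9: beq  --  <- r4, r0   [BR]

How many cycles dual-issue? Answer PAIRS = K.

0. and.ALU @i0  | WAW r4
1. ld.MEM xor.ALU @i1,i2  | pair
2. xor.ALU ld.MEM @i3,i4  | pair
3. sub.ALU @i5  | RAW r4
4. sll.ALU @i6  | RAW+WAW r0
5. ld.MEM @i7  | no-port MEM/MEM
6. ld.MEM beq.BR @i8,i9  | pair

PAIRS = 3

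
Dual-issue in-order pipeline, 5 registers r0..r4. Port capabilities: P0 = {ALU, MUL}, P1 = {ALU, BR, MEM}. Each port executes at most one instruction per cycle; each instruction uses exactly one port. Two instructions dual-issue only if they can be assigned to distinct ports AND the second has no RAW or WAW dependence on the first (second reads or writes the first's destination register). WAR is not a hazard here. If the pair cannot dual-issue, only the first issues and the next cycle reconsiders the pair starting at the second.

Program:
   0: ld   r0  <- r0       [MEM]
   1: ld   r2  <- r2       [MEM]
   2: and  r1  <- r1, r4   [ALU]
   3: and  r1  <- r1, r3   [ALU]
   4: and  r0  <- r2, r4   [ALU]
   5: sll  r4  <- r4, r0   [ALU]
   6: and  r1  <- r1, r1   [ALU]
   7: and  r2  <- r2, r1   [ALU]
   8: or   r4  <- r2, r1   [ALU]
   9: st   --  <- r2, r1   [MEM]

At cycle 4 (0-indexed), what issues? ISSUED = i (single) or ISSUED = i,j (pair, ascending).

c0: i0 ld.MEM  no-port MEM/MEM
c1: i1+i2 ld.MEM/and.ALU  2-wide
c2: i3+i4 and.ALU/and.ALU  2-wide
c3: i5+i6 sll.ALU/and.ALU  2-wide
c4: i7 and.ALU  RAW r2
c5: i8+i9 or.ALU/st.MEM  2-wide

ISSUED = 7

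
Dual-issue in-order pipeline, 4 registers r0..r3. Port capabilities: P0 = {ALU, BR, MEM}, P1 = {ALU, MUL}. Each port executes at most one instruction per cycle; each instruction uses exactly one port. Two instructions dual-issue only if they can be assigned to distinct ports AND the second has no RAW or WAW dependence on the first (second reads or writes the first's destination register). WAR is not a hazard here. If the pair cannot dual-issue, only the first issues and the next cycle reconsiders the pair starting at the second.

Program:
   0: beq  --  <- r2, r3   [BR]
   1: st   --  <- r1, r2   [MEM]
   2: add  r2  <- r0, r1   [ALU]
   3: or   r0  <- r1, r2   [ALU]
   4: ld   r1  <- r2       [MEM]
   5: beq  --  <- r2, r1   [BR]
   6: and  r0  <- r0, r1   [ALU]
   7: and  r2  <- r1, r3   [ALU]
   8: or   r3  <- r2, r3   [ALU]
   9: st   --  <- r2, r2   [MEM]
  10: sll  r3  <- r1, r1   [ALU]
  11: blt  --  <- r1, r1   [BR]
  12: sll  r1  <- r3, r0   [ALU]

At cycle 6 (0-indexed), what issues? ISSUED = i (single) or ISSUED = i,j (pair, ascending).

ISSUED = 10,11

[0] i0  beq  -- no-port BR/MEM
[1] i1,i2  st;add  -- dual
[2] i3,i4  or;ld  -- dual
[3] i5,i6  beq;and  -- dual
[4] i7  and  -- RAW r2
[5] i8,i9  or;st  -- dual
[6] i10,i11  sll;blt  -- dual
[7] i12  sll  -- tail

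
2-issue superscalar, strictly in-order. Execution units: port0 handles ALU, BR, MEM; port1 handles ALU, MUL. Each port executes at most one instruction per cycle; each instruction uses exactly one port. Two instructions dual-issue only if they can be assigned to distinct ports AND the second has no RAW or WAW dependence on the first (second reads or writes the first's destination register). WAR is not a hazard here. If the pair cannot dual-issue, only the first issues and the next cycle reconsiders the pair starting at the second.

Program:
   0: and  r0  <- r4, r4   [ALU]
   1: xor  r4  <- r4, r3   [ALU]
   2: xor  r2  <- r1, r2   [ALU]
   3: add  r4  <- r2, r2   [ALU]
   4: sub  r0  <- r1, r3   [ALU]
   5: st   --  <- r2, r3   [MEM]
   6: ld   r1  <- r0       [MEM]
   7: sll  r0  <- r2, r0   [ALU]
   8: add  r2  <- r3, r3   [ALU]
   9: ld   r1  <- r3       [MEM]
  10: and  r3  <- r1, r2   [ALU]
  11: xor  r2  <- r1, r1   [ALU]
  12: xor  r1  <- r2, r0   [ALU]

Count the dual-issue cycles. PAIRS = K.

PAIRS = 5

  cy0 -> i0+i1 (and+xor) 2-wide
  cy1 -> i2 (xor) RAW r2
  cy2 -> i3+i4 (add+sub) 2-wide
  cy3 -> i5 (st) no-port MEM/MEM
  cy4 -> i6+i7 (ld+sll) 2-wide
  cy5 -> i8+i9 (add+ld) 2-wide
  cy6 -> i10+i11 (and+xor) 2-wide
  cy7 -> i12 (xor) tail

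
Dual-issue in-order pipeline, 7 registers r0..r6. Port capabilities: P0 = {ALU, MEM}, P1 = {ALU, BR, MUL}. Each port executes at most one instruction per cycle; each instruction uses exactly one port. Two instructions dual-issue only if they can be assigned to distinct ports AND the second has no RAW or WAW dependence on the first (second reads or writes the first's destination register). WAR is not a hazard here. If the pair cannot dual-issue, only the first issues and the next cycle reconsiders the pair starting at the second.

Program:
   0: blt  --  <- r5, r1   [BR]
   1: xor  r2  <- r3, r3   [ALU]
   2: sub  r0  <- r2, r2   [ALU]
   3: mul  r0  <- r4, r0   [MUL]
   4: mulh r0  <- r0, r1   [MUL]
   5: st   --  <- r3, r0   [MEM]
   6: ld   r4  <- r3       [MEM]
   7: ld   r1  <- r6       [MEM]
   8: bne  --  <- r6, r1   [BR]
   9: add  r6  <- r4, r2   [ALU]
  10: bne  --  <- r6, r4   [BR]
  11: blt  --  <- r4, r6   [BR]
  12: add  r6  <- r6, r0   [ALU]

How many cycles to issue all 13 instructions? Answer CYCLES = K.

[0] i0+i1  blt xor  -- 2-wide
[1] i2  sub  -- RAW+WAW r0
[2] i3  mul  -- no-port MUL/MUL
[3] i4  mulh  -- RAW r0
[4] i5  st  -- no-port MEM/MEM
[5] i6  ld  -- no-port MEM/MEM
[6] i7  ld  -- RAW r1
[7] i8+i9  bne add  -- 2-wide
[8] i10  bne  -- no-port BR/BR
[9] i11+i12  blt add  -- 2-wide

CYCLES = 10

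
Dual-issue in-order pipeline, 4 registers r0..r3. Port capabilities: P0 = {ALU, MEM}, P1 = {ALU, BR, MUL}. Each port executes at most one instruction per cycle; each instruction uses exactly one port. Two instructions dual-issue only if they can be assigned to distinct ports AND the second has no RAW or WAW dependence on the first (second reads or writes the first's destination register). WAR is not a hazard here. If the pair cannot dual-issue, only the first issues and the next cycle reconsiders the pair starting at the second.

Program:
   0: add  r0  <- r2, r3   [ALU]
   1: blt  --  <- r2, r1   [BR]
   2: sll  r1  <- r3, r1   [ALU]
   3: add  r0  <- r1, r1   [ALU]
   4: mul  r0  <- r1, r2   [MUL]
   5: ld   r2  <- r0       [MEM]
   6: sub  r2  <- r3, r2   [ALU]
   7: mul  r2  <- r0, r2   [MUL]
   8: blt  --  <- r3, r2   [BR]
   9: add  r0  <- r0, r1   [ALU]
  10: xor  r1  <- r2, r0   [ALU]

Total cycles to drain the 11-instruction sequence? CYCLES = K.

CYCLES = 9

c0: i0/i1 add;blt  dual
c1: i2 sll  RAW r1
c2: i3 add  WAW r0
c3: i4 mul  RAW r0
c4: i5 ld  RAW+WAW r2
c5: i6 sub  RAW+WAW r2
c6: i7 mul  no-port MUL/BR
c7: i8/i9 blt;add  dual
c8: i10 xor  tail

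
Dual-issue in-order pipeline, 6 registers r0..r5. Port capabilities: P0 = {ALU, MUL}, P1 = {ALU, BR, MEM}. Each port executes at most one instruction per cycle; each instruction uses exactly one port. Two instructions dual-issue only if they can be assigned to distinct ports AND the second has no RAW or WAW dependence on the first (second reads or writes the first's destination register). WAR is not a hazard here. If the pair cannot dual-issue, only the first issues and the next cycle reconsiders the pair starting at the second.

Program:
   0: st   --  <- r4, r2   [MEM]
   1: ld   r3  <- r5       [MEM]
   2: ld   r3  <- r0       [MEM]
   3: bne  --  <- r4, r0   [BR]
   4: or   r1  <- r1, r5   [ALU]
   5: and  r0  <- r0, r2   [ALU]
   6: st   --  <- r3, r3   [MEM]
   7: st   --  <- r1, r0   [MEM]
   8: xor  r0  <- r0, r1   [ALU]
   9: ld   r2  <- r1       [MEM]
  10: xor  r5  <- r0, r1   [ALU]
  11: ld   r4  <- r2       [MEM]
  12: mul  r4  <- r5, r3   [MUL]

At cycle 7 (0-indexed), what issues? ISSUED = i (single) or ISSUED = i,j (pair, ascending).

ISSUED = 11

#0 head=0: st.MEM i0 no-port MEM/MEM
#1 head=1: ld.MEM i1 no-port MEM/MEM
#2 head=2: ld.MEM i2 no-port MEM/BR
#3 head=3: bne.BR or.ALU i3&i4 dual
#4 head=5: and.ALU st.MEM i5&i6 dual
#5 head=7: st.MEM xor.ALU i7&i8 dual
#6 head=9: ld.MEM xor.ALU i9&i10 dual
#7 head=11: ld.MEM i11 WAW r4
#8 head=12: mul.MUL i12 tail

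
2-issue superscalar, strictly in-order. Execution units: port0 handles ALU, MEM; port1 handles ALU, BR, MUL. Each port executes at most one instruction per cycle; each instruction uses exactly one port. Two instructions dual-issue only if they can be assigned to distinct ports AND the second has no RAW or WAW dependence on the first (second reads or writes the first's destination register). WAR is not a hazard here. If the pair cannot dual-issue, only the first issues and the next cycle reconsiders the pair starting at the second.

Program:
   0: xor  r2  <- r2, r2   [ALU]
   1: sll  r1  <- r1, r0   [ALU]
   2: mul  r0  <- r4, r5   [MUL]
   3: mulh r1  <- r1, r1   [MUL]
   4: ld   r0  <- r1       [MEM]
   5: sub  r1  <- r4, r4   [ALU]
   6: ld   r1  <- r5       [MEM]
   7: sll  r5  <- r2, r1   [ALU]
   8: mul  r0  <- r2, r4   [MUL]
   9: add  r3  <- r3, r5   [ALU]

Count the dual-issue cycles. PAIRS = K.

PAIRS = 3

0. xor sll @i0/i1  | pair
1. mul @i2  | no-port MUL/MUL
2. mulh @i3  | RAW r1
3. ld sub @i4/i5  | pair
4. ld @i6  | RAW r1
5. sll mul @i7/i8  | pair
6. add @i9  | tail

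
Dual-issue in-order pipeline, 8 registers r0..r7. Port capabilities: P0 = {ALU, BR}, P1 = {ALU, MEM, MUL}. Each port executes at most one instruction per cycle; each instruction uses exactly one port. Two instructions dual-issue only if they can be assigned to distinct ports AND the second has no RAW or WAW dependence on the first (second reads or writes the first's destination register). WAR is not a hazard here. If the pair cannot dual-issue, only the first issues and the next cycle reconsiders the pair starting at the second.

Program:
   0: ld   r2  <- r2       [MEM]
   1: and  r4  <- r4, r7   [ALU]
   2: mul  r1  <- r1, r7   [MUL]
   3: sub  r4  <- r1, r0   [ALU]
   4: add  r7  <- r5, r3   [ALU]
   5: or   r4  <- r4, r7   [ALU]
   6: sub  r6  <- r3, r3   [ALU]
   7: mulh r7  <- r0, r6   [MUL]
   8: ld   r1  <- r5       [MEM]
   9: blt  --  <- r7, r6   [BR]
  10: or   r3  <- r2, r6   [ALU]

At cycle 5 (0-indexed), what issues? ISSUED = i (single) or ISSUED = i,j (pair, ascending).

#0 head=0: ld.MEM and.ALU i0,i1 2-wide
#1 head=2: mul.MUL i2 RAW r1
#2 head=3: sub.ALU add.ALU i3,i4 2-wide
#3 head=5: or.ALU sub.ALU i5,i6 2-wide
#4 head=7: mulh.MUL i7 no-port MUL/MEM
#5 head=8: ld.MEM blt.BR i8,i9 2-wide
#6 head=10: or.ALU i10 tail

ISSUED = 8,9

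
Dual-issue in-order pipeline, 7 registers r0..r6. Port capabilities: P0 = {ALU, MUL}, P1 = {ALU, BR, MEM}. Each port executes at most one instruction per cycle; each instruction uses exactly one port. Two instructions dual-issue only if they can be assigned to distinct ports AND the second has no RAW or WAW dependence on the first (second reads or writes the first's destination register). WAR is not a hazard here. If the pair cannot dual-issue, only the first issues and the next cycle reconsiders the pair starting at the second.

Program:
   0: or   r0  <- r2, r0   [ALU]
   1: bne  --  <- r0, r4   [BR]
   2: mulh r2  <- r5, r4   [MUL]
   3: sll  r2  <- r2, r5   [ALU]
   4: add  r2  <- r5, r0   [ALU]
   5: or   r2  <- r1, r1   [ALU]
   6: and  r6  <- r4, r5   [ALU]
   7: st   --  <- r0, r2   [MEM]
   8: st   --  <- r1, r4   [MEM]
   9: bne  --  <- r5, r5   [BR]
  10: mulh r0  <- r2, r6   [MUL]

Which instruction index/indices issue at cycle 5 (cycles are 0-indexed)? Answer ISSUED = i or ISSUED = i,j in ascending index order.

0. or @i0  | RAW r0
1. bne/mulh @i1+i2  | 2-wide
2. sll @i3  | WAW r2
3. add @i4  | WAW r2
4. or/and @i5+i6  | 2-wide
5. st @i7  | no-port MEM/MEM
6. st @i8  | no-port MEM/BR
7. bne/mulh @i9+i10  | 2-wide

ISSUED = 7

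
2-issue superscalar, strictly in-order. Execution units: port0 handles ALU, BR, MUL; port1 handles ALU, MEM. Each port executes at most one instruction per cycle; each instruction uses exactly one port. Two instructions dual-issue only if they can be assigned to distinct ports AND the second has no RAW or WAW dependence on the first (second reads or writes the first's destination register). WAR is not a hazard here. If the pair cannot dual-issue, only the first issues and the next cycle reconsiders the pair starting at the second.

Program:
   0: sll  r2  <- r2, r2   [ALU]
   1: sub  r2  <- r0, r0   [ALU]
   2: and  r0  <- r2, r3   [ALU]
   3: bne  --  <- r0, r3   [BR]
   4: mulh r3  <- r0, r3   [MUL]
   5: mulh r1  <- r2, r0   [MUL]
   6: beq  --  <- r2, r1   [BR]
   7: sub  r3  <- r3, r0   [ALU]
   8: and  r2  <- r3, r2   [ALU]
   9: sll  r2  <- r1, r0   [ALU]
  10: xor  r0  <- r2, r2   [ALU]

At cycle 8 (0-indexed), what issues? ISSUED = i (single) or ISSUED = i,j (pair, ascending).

ISSUED = 9

[0] i0  sll  -- WAW r2
[1] i1  sub  -- RAW r2
[2] i2  and  -- RAW r0
[3] i3  bne  -- no-port BR/MUL
[4] i4  mulh  -- no-port MUL/MUL
[5] i5  mulh  -- no-port MUL/BR
[6] i6+i7  beq/sub  -- pair
[7] i8  and  -- WAW r2
[8] i9  sll  -- RAW r2
[9] i10  xor  -- tail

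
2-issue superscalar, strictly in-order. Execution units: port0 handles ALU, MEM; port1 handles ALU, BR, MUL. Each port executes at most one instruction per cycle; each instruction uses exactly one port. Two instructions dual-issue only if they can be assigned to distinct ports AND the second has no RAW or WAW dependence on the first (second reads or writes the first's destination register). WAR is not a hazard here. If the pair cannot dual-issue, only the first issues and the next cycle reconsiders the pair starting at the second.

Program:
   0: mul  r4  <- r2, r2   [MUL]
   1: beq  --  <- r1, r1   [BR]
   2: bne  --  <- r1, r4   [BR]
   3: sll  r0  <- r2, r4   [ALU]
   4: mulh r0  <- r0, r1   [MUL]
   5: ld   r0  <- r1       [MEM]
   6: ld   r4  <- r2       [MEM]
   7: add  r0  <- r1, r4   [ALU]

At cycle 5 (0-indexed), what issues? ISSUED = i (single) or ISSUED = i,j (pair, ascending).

ISSUED = 6

  cy0 -> i0 (mul.MUL) no-port MUL/BR
  cy1 -> i1 (beq.BR) no-port BR/BR
  cy2 -> i2+i3 (bne.BR+sll.ALU) dual
  cy3 -> i4 (mulh.MUL) WAW r0
  cy4 -> i5 (ld.MEM) no-port MEM/MEM
  cy5 -> i6 (ld.MEM) RAW r4
  cy6 -> i7 (add.ALU) tail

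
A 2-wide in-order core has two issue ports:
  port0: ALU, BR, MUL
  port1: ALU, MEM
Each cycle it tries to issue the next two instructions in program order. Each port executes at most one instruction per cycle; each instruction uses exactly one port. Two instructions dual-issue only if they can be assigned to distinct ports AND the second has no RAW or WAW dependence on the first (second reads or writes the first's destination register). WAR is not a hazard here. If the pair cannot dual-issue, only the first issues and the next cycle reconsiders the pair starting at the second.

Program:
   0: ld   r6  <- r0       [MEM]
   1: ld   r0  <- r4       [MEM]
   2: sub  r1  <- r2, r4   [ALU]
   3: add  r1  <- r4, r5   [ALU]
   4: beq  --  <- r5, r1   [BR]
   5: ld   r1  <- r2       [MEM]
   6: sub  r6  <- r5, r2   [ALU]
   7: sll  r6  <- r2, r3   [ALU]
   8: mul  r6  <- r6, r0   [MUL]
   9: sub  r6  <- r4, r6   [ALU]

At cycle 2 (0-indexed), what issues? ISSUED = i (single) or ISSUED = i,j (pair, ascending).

ISSUED = 3

0. ld.MEM @i0  | no-port MEM/MEM
1. ld.MEM/sub.ALU @i1/i2  | 2-wide
2. add.ALU @i3  | RAW r1
3. beq.BR/ld.MEM @i4/i5  | 2-wide
4. sub.ALU @i6  | WAW r6
5. sll.ALU @i7  | RAW+WAW r6
6. mul.MUL @i8  | RAW+WAW r6
7. sub.ALU @i9  | tail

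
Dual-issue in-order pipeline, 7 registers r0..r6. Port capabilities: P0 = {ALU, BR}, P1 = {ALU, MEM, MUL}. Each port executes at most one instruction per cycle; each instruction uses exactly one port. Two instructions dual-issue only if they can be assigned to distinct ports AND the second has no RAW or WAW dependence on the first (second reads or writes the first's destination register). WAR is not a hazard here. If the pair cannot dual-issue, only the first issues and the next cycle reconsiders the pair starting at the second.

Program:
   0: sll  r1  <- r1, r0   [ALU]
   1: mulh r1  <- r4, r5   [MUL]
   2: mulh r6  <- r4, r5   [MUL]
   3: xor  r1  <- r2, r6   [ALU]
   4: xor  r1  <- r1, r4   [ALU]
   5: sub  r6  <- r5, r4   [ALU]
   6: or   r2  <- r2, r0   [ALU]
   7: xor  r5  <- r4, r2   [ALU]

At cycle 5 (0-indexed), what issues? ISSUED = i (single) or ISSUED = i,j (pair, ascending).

[0] i0  sll  -- WAW r1
[1] i1  mulh  -- no-port MUL/MUL
[2] i2  mulh  -- RAW r6
[3] i3  xor  -- RAW+WAW r1
[4] i4/i5  xor sub  -- pair
[5] i6  or  -- RAW r2
[6] i7  xor  -- tail

ISSUED = 6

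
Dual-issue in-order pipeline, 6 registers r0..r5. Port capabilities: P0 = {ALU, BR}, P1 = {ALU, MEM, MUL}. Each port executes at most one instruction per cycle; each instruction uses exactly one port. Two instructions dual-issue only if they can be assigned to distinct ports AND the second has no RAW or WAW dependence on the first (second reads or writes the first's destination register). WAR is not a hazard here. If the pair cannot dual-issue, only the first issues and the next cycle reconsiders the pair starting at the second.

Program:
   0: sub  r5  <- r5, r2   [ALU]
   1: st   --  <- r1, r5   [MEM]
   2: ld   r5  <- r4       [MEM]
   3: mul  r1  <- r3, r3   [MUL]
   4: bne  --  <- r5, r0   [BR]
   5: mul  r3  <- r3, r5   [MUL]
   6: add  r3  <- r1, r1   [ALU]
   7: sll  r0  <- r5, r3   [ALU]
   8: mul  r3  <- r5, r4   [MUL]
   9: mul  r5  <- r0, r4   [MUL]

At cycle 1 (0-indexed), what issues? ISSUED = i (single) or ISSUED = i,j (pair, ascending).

t=0 i0:sub ; RAW r5
t=1 i1:st ; no-port MEM/MEM
t=2 i2:ld ; no-port MEM/MUL
t=3 i3/i4:mul+bne ; pair
t=4 i5:mul ; WAW r3
t=5 i6:add ; RAW r3
t=6 i7/i8:sll+mul ; pair
t=7 i9:mul ; tail

ISSUED = 1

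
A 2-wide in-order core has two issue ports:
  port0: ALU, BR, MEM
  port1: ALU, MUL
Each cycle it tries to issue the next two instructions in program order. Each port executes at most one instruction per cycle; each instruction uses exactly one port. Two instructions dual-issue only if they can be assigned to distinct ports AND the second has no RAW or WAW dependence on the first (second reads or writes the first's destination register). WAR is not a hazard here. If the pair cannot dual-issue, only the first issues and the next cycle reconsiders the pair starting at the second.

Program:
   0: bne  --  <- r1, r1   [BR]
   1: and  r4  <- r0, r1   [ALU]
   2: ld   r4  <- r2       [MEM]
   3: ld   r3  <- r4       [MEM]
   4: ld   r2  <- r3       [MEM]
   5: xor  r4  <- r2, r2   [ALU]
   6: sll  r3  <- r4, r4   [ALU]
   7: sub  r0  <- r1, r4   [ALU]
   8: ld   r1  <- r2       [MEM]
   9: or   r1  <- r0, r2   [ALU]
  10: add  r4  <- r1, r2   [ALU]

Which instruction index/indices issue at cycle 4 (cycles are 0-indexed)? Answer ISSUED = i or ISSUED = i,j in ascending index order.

  cy0 -> i0+i1 (bne.BR;and.ALU) dual
  cy1 -> i2 (ld.MEM) no-port MEM/MEM
  cy2 -> i3 (ld.MEM) no-port MEM/MEM
  cy3 -> i4 (ld.MEM) RAW r2
  cy4 -> i5 (xor.ALU) RAW r4
  cy5 -> i6+i7 (sll.ALU;sub.ALU) dual
  cy6 -> i8 (ld.MEM) WAW r1
  cy7 -> i9 (or.ALU) RAW r1
  cy8 -> i10 (add.ALU) tail

ISSUED = 5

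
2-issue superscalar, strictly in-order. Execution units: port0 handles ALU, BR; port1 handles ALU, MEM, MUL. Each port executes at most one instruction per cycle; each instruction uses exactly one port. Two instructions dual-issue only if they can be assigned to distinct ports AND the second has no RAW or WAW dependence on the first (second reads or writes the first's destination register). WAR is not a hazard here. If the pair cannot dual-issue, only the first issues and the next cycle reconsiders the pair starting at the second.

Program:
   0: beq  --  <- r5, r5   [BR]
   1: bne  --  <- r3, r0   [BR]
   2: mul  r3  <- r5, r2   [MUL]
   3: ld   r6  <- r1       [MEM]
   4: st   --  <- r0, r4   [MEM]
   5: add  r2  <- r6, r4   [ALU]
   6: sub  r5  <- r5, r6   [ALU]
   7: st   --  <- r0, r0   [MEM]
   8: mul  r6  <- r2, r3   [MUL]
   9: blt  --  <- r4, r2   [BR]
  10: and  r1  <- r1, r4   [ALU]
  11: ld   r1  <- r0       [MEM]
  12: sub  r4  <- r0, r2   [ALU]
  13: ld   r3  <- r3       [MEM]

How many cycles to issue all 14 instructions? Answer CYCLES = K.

CYCLES = 9

[0] i0  beq.BR  -- no-port BR/BR
[1] i1,i2  bne.BR/mul.MUL  -- dual
[2] i3  ld.MEM  -- no-port MEM/MEM
[3] i4,i5  st.MEM/add.ALU  -- dual
[4] i6,i7  sub.ALU/st.MEM  -- dual
[5] i8,i9  mul.MUL/blt.BR  -- dual
[6] i10  and.ALU  -- WAW r1
[7] i11,i12  ld.MEM/sub.ALU  -- dual
[8] i13  ld.MEM  -- tail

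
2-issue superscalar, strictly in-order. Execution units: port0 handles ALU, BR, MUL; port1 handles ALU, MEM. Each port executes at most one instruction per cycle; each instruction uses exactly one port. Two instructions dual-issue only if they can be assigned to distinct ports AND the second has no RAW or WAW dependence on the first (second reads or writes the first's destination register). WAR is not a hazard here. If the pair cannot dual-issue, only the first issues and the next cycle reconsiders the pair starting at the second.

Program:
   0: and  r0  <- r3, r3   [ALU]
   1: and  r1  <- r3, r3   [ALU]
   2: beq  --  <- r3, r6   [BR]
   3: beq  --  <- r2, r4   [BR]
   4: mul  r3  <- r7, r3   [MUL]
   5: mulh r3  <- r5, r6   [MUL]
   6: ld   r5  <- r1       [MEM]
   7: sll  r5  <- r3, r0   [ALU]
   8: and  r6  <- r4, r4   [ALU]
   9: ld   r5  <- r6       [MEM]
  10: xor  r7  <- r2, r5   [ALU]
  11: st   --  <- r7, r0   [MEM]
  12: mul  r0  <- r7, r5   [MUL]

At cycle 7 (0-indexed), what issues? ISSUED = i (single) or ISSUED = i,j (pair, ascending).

ISSUED = 10

#0 head=0: and;and i0+i1 dual
#1 head=2: beq i2 no-port BR/BR
#2 head=3: beq i3 no-port BR/MUL
#3 head=4: mul i4 no-port MUL/MUL
#4 head=5: mulh;ld i5+i6 dual
#5 head=7: sll;and i7+i8 dual
#6 head=9: ld i9 RAW r5
#7 head=10: xor i10 RAW r7
#8 head=11: st;mul i11+i12 dual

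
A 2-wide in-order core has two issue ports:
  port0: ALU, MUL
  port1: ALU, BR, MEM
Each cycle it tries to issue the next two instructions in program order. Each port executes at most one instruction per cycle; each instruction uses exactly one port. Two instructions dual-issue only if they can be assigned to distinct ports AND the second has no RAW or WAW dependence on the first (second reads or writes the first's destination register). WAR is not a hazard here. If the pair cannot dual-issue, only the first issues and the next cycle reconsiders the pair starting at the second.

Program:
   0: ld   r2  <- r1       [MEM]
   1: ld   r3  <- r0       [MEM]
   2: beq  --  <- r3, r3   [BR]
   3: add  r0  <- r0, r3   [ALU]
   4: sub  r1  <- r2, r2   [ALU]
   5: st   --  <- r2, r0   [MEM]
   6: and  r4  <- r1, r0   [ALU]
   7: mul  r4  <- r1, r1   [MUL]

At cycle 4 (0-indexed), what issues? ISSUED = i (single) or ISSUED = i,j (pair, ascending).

#0 head=0: ld i0 no-port MEM/MEM
#1 head=1: ld i1 no-port MEM/BR
#2 head=2: beq;add i2/i3 2-wide
#3 head=4: sub;st i4/i5 2-wide
#4 head=6: and i6 WAW r4
#5 head=7: mul i7 tail

ISSUED = 6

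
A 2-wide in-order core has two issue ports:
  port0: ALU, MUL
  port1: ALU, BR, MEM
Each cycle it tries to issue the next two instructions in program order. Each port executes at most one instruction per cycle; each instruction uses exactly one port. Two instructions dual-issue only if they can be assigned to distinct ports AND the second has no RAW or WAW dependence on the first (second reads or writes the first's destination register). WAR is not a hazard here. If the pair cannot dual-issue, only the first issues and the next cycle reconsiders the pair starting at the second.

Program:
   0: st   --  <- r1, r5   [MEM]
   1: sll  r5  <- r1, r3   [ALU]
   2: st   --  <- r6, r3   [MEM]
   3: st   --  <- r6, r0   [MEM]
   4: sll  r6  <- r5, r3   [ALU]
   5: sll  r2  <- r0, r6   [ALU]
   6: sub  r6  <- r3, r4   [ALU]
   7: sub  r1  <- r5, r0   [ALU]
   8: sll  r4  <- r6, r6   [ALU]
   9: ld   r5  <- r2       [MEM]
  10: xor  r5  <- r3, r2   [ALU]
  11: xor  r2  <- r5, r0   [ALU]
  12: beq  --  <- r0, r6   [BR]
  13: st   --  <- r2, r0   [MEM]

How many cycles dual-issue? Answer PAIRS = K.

c0: i0/i1 st.MEM;sll.ALU  2-wide
c1: i2 st.MEM  no-port MEM/MEM
c2: i3/i4 st.MEM;sll.ALU  2-wide
c3: i5/i6 sll.ALU;sub.ALU  2-wide
c4: i7/i8 sub.ALU;sll.ALU  2-wide
c5: i9 ld.MEM  WAW r5
c6: i10 xor.ALU  RAW r5
c7: i11/i12 xor.ALU;beq.BR  2-wide
c8: i13 st.MEM  tail

PAIRS = 5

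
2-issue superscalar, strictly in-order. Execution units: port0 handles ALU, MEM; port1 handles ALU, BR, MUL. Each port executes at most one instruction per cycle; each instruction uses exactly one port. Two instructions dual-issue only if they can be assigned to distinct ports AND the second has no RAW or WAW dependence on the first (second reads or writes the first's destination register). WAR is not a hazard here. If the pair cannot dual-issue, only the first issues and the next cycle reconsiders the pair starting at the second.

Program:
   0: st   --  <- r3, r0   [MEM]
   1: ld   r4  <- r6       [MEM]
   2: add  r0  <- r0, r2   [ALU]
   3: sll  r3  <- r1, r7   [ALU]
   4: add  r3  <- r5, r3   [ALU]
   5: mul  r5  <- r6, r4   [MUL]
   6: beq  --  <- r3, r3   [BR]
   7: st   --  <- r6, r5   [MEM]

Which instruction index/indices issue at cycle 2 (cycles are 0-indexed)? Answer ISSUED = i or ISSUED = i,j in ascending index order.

[0] i0  st  -- no-port MEM/MEM
[1] i1/i2  ld+add  -- dual
[2] i3  sll  -- RAW+WAW r3
[3] i4/i5  add+mul  -- dual
[4] i6/i7  beq+st  -- dual

ISSUED = 3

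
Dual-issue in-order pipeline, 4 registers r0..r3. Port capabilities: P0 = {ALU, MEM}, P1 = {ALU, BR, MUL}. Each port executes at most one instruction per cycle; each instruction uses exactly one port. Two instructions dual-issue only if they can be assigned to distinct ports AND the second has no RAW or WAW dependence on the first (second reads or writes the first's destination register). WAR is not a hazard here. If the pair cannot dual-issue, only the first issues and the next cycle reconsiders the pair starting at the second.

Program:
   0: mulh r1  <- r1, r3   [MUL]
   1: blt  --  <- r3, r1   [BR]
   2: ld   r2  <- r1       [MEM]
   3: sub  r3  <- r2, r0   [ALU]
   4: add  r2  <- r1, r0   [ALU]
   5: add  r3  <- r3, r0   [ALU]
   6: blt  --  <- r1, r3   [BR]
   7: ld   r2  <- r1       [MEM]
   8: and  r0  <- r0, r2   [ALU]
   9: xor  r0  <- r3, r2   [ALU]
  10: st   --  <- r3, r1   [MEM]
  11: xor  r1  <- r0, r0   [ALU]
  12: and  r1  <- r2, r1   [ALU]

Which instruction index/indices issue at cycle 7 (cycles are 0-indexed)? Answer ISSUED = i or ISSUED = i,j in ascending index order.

ISSUED = 11

t=0 i0:mulh ; no-port MUL/BR
t=1 i1+i2:blt ld ; pair
t=2 i3+i4:sub add ; pair
t=3 i5:add ; RAW r3
t=4 i6+i7:blt ld ; pair
t=5 i8:and ; WAW r0
t=6 i9+i10:xor st ; pair
t=7 i11:xor ; RAW+WAW r1
t=8 i12:and ; tail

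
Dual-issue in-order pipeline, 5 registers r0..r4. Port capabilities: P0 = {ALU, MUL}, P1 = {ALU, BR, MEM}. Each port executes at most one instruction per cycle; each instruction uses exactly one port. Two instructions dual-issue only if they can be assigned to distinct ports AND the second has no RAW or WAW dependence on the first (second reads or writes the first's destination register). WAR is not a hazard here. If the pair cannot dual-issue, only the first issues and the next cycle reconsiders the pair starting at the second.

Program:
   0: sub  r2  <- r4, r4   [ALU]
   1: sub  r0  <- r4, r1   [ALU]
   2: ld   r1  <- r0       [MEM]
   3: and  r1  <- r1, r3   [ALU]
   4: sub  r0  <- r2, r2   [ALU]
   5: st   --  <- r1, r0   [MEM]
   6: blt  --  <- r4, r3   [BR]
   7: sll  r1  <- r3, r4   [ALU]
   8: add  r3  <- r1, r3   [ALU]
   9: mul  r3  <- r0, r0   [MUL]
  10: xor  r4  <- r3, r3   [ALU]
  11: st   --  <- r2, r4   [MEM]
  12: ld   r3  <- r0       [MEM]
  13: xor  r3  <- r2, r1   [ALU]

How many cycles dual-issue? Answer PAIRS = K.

  cy0 -> i0/i1 (sub.ALU/sub.ALU) dual
  cy1 -> i2 (ld.MEM) RAW+WAW r1
  cy2 -> i3/i4 (and.ALU/sub.ALU) dual
  cy3 -> i5 (st.MEM) no-port MEM/BR
  cy4 -> i6/i7 (blt.BR/sll.ALU) dual
  cy5 -> i8 (add.ALU) WAW r3
  cy6 -> i9 (mul.MUL) RAW r3
  cy7 -> i10 (xor.ALU) RAW r4
  cy8 -> i11 (st.MEM) no-port MEM/MEM
  cy9 -> i12 (ld.MEM) WAW r3
  cy10 -> i13 (xor.ALU) tail

PAIRS = 3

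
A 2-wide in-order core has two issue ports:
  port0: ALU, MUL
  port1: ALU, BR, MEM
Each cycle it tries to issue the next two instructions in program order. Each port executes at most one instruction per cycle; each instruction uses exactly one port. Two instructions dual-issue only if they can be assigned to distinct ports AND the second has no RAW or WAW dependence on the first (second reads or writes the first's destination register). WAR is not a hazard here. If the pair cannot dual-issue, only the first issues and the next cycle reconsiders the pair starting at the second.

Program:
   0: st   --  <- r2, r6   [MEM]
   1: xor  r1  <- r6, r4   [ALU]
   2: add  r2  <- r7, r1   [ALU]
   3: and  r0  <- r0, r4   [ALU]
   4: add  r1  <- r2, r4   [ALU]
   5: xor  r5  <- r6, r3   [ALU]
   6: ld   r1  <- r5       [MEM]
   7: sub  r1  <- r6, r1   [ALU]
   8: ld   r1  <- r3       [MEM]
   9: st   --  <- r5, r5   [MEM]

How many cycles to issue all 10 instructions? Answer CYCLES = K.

CYCLES = 7

[0] i0+i1  st;xor  -- pair
[1] i2+i3  add;and  -- pair
[2] i4+i5  add;xor  -- pair
[3] i6  ld  -- RAW+WAW r1
[4] i7  sub  -- WAW r1
[5] i8  ld  -- no-port MEM/MEM
[6] i9  st  -- tail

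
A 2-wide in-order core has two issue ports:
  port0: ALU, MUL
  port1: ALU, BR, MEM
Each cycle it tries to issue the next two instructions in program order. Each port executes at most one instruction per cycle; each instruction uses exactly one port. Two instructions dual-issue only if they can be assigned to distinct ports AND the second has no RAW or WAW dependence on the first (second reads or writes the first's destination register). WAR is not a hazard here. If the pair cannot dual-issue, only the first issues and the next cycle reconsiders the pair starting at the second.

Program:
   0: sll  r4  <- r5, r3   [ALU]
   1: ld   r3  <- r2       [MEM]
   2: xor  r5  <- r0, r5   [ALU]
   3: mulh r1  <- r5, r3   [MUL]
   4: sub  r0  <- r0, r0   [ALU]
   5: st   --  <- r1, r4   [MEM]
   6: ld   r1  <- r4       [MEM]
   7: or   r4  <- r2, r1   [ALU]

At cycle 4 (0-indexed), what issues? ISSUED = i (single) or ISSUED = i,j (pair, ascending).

ISSUED = 6

  cy0 -> i0,i1 (sll.ALU;ld.MEM) pair
  cy1 -> i2 (xor.ALU) RAW r5
  cy2 -> i3,i4 (mulh.MUL;sub.ALU) pair
  cy3 -> i5 (st.MEM) no-port MEM/MEM
  cy4 -> i6 (ld.MEM) RAW r1
  cy5 -> i7 (or.ALU) tail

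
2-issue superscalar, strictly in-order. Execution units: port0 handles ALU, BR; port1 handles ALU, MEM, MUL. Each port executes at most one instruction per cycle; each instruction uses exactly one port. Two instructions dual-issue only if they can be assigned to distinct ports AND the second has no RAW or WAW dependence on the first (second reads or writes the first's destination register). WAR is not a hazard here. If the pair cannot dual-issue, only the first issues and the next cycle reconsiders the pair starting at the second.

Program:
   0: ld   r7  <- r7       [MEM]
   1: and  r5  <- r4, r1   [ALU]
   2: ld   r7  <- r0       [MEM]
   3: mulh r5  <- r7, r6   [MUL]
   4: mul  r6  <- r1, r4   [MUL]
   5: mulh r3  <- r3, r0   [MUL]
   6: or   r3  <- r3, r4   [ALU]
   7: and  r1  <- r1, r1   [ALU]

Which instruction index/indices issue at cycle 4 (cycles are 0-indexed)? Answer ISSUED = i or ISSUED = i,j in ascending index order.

ISSUED = 5

c0: i0&i1 ld.MEM and.ALU  dual
c1: i2 ld.MEM  no-port MEM/MUL
c2: i3 mulh.MUL  no-port MUL/MUL
c3: i4 mul.MUL  no-port MUL/MUL
c4: i5 mulh.MUL  RAW+WAW r3
c5: i6&i7 or.ALU and.ALU  dual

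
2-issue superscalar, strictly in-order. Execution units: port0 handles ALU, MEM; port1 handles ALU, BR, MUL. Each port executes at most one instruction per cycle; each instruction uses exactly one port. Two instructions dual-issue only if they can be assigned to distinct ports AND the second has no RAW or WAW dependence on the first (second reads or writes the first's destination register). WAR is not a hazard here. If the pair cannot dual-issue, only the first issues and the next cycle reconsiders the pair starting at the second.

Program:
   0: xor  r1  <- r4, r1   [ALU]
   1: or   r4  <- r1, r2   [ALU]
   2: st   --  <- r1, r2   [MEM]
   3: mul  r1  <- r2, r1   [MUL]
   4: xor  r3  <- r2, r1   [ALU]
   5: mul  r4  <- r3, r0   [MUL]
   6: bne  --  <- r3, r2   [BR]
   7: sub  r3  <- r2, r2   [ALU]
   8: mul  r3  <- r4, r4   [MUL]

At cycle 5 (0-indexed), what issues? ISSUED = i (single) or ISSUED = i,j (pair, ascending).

ISSUED = 6,7

t=0 i0:xor ; RAW r1
t=1 i1&i2:or;st ; 2-wide
t=2 i3:mul ; RAW r1
t=3 i4:xor ; RAW r3
t=4 i5:mul ; no-port MUL/BR
t=5 i6&i7:bne;sub ; 2-wide
t=6 i8:mul ; tail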